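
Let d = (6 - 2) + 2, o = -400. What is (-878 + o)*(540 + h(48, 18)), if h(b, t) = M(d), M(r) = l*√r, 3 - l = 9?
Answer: -690120 + 7668*√6 ≈ -6.7134e+5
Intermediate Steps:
l = -6 (l = 3 - 1*9 = 3 - 9 = -6)
d = 6 (d = 4 + 2 = 6)
M(r) = -6*√r
h(b, t) = -6*√6
(-878 + o)*(540 + h(48, 18)) = (-878 - 400)*(540 - 6*√6) = -1278*(540 - 6*√6) = -690120 + 7668*√6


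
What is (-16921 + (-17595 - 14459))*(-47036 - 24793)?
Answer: 3517825275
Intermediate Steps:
(-16921 + (-17595 - 14459))*(-47036 - 24793) = (-16921 - 32054)*(-71829) = -48975*(-71829) = 3517825275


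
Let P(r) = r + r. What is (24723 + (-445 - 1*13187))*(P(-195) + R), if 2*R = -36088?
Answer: -204451494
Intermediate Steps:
P(r) = 2*r
R = -18044 (R = (½)*(-36088) = -18044)
(24723 + (-445 - 1*13187))*(P(-195) + R) = (24723 + (-445 - 1*13187))*(2*(-195) - 18044) = (24723 + (-445 - 13187))*(-390 - 18044) = (24723 - 13632)*(-18434) = 11091*(-18434) = -204451494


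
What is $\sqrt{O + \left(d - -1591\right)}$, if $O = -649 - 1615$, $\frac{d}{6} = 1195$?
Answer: $\sqrt{6497} \approx 80.604$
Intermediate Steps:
$d = 7170$ ($d = 6 \cdot 1195 = 7170$)
$O = -2264$ ($O = -649 - 1615 = -2264$)
$\sqrt{O + \left(d - -1591\right)} = \sqrt{-2264 + \left(7170 - -1591\right)} = \sqrt{-2264 + \left(7170 + 1591\right)} = \sqrt{-2264 + 8761} = \sqrt{6497}$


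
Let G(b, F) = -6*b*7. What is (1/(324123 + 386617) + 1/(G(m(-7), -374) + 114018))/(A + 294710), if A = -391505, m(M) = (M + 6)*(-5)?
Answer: -206137/1957386019791600 ≈ -1.0531e-10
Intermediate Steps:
m(M) = -30 - 5*M (m(M) = (6 + M)*(-5) = -30 - 5*M)
G(b, F) = -42*b
(1/(324123 + 386617) + 1/(G(m(-7), -374) + 114018))/(A + 294710) = (1/(324123 + 386617) + 1/(-42*(-30 - 5*(-7)) + 114018))/(-391505 + 294710) = (1/710740 + 1/(-42*(-30 + 35) + 114018))/(-96795) = (1/710740 + 1/(-42*5 + 114018))*(-1/96795) = (1/710740 + 1/(-210 + 114018))*(-1/96795) = (1/710740 + 1/113808)*(-1/96795) = (206137/20221974480)*(-1/96795) = -206137/1957386019791600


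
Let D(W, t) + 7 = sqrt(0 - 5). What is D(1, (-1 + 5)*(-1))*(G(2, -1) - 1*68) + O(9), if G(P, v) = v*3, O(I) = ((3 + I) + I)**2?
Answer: 938 - 71*I*sqrt(5) ≈ 938.0 - 158.76*I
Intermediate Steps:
O(I) = (3 + 2*I)**2
D(W, t) = -7 + I*sqrt(5) (D(W, t) = -7 + sqrt(0 - 5) = -7 + sqrt(-5) = -7 + I*sqrt(5))
G(P, v) = 3*v
D(1, (-1 + 5)*(-1))*(G(2, -1) - 1*68) + O(9) = (-7 + I*sqrt(5))*(3*(-1) - 1*68) + (3 + 2*9)**2 = (-7 + I*sqrt(5))*(-3 - 68) + (3 + 18)**2 = (-7 + I*sqrt(5))*(-71) + 21**2 = (497 - 71*I*sqrt(5)) + 441 = 938 - 71*I*sqrt(5)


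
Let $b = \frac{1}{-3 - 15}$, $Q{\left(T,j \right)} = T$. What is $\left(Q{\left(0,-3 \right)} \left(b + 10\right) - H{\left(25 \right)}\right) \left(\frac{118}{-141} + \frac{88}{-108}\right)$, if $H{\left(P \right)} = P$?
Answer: $\frac{52400}{1269} \approx 41.292$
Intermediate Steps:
$b = - \frac{1}{18}$ ($b = \frac{1}{-18} = - \frac{1}{18} \approx -0.055556$)
$\left(Q{\left(0,-3 \right)} \left(b + 10\right) - H{\left(25 \right)}\right) \left(\frac{118}{-141} + \frac{88}{-108}\right) = \left(0 \left(- \frac{1}{18} + 10\right) - 25\right) \left(\frac{118}{-141} + \frac{88}{-108}\right) = \left(0 \cdot \frac{179}{18} - 25\right) \left(118 \left(- \frac{1}{141}\right) + 88 \left(- \frac{1}{108}\right)\right) = \left(0 - 25\right) \left(- \frac{118}{141} - \frac{22}{27}\right) = \left(-25\right) \left(- \frac{2096}{1269}\right) = \frac{52400}{1269}$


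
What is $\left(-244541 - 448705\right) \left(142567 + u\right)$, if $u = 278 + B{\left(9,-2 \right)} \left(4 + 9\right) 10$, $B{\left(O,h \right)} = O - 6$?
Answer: $-99297090810$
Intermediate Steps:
$B{\left(O,h \right)} = -6 + O$
$u = 668$ ($u = 278 + \left(-6 + 9\right) \left(4 + 9\right) 10 = 278 + 3 \cdot 13 \cdot 10 = 278 + 3 \cdot 130 = 278 + 390 = 668$)
$\left(-244541 - 448705\right) \left(142567 + u\right) = \left(-244541 - 448705\right) \left(142567 + 668\right) = \left(-693246\right) 143235 = -99297090810$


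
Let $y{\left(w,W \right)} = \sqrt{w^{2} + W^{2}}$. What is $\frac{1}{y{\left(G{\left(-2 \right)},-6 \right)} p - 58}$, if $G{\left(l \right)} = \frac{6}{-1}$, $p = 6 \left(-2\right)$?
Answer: $\frac{29}{3502} - \frac{18 \sqrt{2}}{1751} \approx -0.0062569$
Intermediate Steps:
$p = -12$
$G{\left(l \right)} = -6$ ($G{\left(l \right)} = 6 \left(-1\right) = -6$)
$y{\left(w,W \right)} = \sqrt{W^{2} + w^{2}}$
$\frac{1}{y{\left(G{\left(-2 \right)},-6 \right)} p - 58} = \frac{1}{\sqrt{\left(-6\right)^{2} + \left(-6\right)^{2}} \left(-12\right) - 58} = \frac{1}{\sqrt{36 + 36} \left(-12\right) - 58} = \frac{1}{\sqrt{72} \left(-12\right) - 58} = \frac{1}{6 \sqrt{2} \left(-12\right) - 58} = \frac{1}{- 72 \sqrt{2} - 58} = \frac{1}{-58 - 72 \sqrt{2}}$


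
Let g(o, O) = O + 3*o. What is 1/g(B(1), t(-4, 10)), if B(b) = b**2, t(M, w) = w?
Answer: 1/13 ≈ 0.076923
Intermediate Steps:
1/g(B(1), t(-4, 10)) = 1/(10 + 3*1**2) = 1/(10 + 3*1) = 1/(10 + 3) = 1/13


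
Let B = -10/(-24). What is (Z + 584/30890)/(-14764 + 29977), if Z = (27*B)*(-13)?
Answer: -821287/85441740 ≈ -0.0096122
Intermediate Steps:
B = 5/12 (B = -10*(-1/24) = 5/12 ≈ 0.41667)
Z = -585/4 (Z = (27*(5/12))*(-13) = (45/4)*(-13) = -585/4 ≈ -146.25)
(Z + 584/30890)/(-14764 + 29977) = (-585/4 + 584/30890)/(-14764 + 29977) = (-585/4 + 584*(1/30890))/15213 = (-585/4 + 292/15445)*(1/15213) = -9034157/61780*1/15213 = -821287/85441740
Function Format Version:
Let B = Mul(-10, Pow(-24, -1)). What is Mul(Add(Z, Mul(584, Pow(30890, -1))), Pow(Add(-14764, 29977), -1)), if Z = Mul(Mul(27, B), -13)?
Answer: Rational(-821287, 85441740) ≈ -0.0096122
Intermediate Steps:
B = Rational(5, 12) (B = Mul(-10, Rational(-1, 24)) = Rational(5, 12) ≈ 0.41667)
Z = Rational(-585, 4) (Z = Mul(Mul(27, Rational(5, 12)), -13) = Mul(Rational(45, 4), -13) = Rational(-585, 4) ≈ -146.25)
Mul(Add(Z, Mul(584, Pow(30890, -1))), Pow(Add(-14764, 29977), -1)) = Mul(Add(Rational(-585, 4), Mul(584, Pow(30890, -1))), Pow(Add(-14764, 29977), -1)) = Mul(Add(Rational(-585, 4), Mul(584, Rational(1, 30890))), Pow(15213, -1)) = Mul(Add(Rational(-585, 4), Rational(292, 15445)), Rational(1, 15213)) = Mul(Rational(-9034157, 61780), Rational(1, 15213)) = Rational(-821287, 85441740)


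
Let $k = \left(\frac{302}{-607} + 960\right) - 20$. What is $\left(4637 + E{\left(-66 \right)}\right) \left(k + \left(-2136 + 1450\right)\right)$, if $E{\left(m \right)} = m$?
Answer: $\frac{703367196}{607} \approx 1.1588 \cdot 10^{6}$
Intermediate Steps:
$k = \frac{570278}{607}$ ($k = \left(302 \left(- \frac{1}{607}\right) + 960\right) - 20 = \left(- \frac{302}{607} + 960\right) - 20 = \frac{582418}{607} - 20 = \frac{570278}{607} \approx 939.5$)
$\left(4637 + E{\left(-66 \right)}\right) \left(k + \left(-2136 + 1450\right)\right) = \left(4637 - 66\right) \left(\frac{570278}{607} + \left(-2136 + 1450\right)\right) = 4571 \left(\frac{570278}{607} - 686\right) = 4571 \cdot \frac{153876}{607} = \frac{703367196}{607}$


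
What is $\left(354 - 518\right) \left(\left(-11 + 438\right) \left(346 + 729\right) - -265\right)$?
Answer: $-75323560$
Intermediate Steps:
$\left(354 - 518\right) \left(\left(-11 + 438\right) \left(346 + 729\right) - -265\right) = \left(354 - 518\right) \left(427 \cdot 1075 + \left(-486 + 751\right)\right) = - 164 \left(459025 + 265\right) = \left(-164\right) 459290 = -75323560$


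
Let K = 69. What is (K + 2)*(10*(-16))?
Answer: -11360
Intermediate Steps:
(K + 2)*(10*(-16)) = (69 + 2)*(10*(-16)) = 71*(-160) = -11360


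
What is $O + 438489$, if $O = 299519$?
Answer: $738008$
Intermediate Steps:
$O + 438489 = 299519 + 438489 = 738008$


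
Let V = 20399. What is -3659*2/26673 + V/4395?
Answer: 56882213/13025315 ≈ 4.3671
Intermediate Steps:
-3659*2/26673 + V/4395 = -3659*2/26673 + 20399/4395 = -7318*1/26673 + 20399*(1/4395) = -7318/26673 + 20399/4395 = 56882213/13025315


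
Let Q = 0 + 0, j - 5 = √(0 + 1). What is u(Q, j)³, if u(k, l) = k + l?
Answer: 216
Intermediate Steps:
j = 6 (j = 5 + √(0 + 1) = 5 + √1 = 5 + 1 = 6)
Q = 0
u(Q, j)³ = (0 + 6)³ = 6³ = 216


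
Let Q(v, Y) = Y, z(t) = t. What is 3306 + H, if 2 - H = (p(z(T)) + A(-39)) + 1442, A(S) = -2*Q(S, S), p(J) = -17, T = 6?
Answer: 1805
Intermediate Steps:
A(S) = -2*S
H = -1501 (H = 2 - ((-17 - 2*(-39)) + 1442) = 2 - ((-17 + 78) + 1442) = 2 - (61 + 1442) = 2 - 1*1503 = 2 - 1503 = -1501)
3306 + H = 3306 - 1501 = 1805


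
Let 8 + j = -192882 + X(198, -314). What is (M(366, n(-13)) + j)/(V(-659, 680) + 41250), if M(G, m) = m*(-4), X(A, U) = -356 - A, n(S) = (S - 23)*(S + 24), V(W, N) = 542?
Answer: -47965/10448 ≈ -4.5908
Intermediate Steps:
n(S) = (-23 + S)*(24 + S)
M(G, m) = -4*m
j = -193444 (j = -8 + (-192882 + (-356 - 1*198)) = -8 + (-192882 + (-356 - 198)) = -8 + (-192882 - 554) = -8 - 193436 = -193444)
(M(366, n(-13)) + j)/(V(-659, 680) + 41250) = (-4*(-552 - 13 + (-13)²) - 193444)/(542 + 41250) = (-4*(-552 - 13 + 169) - 193444)/41792 = (-4*(-396) - 193444)*(1/41792) = (1584 - 193444)*(1/41792) = -191860*1/41792 = -47965/10448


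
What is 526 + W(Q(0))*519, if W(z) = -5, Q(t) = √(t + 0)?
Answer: -2069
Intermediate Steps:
Q(t) = √t
526 + W(Q(0))*519 = 526 - 5*519 = 526 - 2595 = -2069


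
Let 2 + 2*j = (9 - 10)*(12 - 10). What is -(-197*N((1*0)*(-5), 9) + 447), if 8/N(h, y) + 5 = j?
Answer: -4705/7 ≈ -672.14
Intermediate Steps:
j = -2 (j = -1 + ((9 - 10)*(12 - 10))/2 = -1 + (-1*2)/2 = -1 + (1/2)*(-2) = -1 - 1 = -2)
N(h, y) = -8/7 (N(h, y) = 8/(-5 - 2) = 8/(-7) = 8*(-1/7) = -8/7)
-(-197*N((1*0)*(-5), 9) + 447) = -(-197*(-8/7) + 447) = -(1576/7 + 447) = -1*4705/7 = -4705/7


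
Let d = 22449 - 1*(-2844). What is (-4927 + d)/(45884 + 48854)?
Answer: 10183/47369 ≈ 0.21497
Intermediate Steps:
d = 25293 (d = 22449 + 2844 = 25293)
(-4927 + d)/(45884 + 48854) = (-4927 + 25293)/(45884 + 48854) = 20366/94738 = 20366*(1/94738) = 10183/47369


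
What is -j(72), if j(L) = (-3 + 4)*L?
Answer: -72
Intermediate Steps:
j(L) = L (j(L) = 1*L = L)
-j(72) = -1*72 = -72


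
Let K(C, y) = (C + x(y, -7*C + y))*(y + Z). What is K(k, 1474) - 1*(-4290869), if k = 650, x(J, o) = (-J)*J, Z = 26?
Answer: -3253748131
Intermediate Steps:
x(J, o) = -J**2
K(C, y) = (26 + y)*(C - y**2) (K(C, y) = (C - y**2)*(y + 26) = (C - y**2)*(26 + y) = (26 + y)*(C - y**2))
K(k, 1474) - 1*(-4290869) = (-1*1474**3 - 26*1474**2 + 26*650 + 650*1474) - 1*(-4290869) = (-1*3202524424 - 26*2172676 + 16900 + 958100) + 4290869 = (-3202524424 - 56489576 + 16900 + 958100) + 4290869 = -3258039000 + 4290869 = -3253748131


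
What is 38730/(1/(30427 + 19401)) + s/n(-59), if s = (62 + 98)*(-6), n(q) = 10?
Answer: 1929838344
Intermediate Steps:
s = -960 (s = 160*(-6) = -960)
38730/(1/(30427 + 19401)) + s/n(-59) = 38730/(1/(30427 + 19401)) - 960/10 = 38730/(1/49828) - 960*⅒ = 38730/(1/49828) - 96 = 38730*49828 - 96 = 1929838440 - 96 = 1929838344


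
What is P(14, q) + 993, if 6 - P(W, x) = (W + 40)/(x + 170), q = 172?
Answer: 18978/19 ≈ 998.84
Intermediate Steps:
P(W, x) = 6 - (40 + W)/(170 + x) (P(W, x) = 6 - (W + 40)/(x + 170) = 6 - (40 + W)/(170 + x))
P(14, q) + 993 = (980 - 1*14 + 6*172)/(170 + 172) + 993 = (980 - 14 + 1032)/342 + 993 = (1/342)*1998 + 993 = 111/19 + 993 = 18978/19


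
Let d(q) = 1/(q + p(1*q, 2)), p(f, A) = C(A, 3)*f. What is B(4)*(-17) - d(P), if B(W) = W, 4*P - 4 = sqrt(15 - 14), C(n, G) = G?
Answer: -341/5 ≈ -68.200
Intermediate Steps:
P = 5/4 (P = 1 + sqrt(15 - 14)/4 = 1 + sqrt(1)/4 = 1 + (1/4)*1 = 1 + 1/4 = 5/4 ≈ 1.2500)
p(f, A) = 3*f
d(q) = 1/(4*q) (d(q) = 1/(q + 3*(1*q)) = 1/(q + 3*q) = 1/(4*q))
B(4)*(-17) - d(P) = 4*(-17) - 1/(4*5/4) = -68 - 4/(4*5) = -68 - 1*1/5 = -68 - 1/5 = -341/5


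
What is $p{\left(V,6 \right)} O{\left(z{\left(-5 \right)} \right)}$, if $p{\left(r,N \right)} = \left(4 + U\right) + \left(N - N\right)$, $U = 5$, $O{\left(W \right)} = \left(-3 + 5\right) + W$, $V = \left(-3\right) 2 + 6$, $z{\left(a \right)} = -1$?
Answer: $9$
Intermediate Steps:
$V = 0$ ($V = -6 + 6 = 0$)
$O{\left(W \right)} = 2 + W$
$p{\left(r,N \right)} = 9$ ($p{\left(r,N \right)} = \left(4 + 5\right) + \left(N - N\right) = 9 + 0 = 9$)
$p{\left(V,6 \right)} O{\left(z{\left(-5 \right)} \right)} = 9 \left(2 - 1\right) = 9 \cdot 1 = 9$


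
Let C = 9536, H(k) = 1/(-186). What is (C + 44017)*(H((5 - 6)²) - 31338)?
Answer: -104051140519/62 ≈ -1.6782e+9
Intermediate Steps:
H(k) = -1/186
(C + 44017)*(H((5 - 6)²) - 31338) = (9536 + 44017)*(-1/186 - 31338) = 53553*(-5828869/186) = -104051140519/62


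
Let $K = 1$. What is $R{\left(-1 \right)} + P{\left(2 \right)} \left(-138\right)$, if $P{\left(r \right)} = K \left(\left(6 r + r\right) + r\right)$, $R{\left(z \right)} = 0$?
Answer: $-2208$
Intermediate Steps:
$P{\left(r \right)} = 8 r$ ($P{\left(r \right)} = 1 \left(\left(6 r + r\right) + r\right) = 1 \left(7 r + r\right) = 1 \cdot 8 r = 8 r$)
$R{\left(-1 \right)} + P{\left(2 \right)} \left(-138\right) = 0 + 8 \cdot 2 \left(-138\right) = 0 + 16 \left(-138\right) = 0 - 2208 = -2208$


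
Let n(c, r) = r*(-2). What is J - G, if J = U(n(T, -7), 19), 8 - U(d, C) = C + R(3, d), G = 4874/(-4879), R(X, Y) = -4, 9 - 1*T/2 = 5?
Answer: -29279/4879 ≈ -6.0010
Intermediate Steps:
T = 8 (T = 18 - 2*5 = 18 - 10 = 8)
n(c, r) = -2*r
G = -4874/4879 (G = 4874*(-1/4879) = -4874/4879 ≈ -0.99897)
U(d, C) = 12 - C (U(d, C) = 8 - (C - 4) = 8 - (-4 + C) = 8 + (4 - C) = 12 - C)
J = -7 (J = 12 - 1*19 = 12 - 19 = -7)
J - G = -7 - 1*(-4874/4879) = -7 + 4874/4879 = -29279/4879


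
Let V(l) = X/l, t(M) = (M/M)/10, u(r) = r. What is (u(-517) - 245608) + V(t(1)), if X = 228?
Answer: -243845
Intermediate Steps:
t(M) = ⅒ (t(M) = 1*(⅒) = ⅒)
V(l) = 228/l
(u(-517) - 245608) + V(t(1)) = (-517 - 245608) + 228/(⅒) = -246125 + 228*10 = -246125 + 2280 = -243845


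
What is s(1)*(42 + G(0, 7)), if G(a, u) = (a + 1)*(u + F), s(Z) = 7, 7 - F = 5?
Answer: 357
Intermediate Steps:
F = 2 (F = 7 - 1*5 = 7 - 5 = 2)
G(a, u) = (1 + a)*(2 + u) (G(a, u) = (a + 1)*(u + 2) = (1 + a)*(2 + u))
s(1)*(42 + G(0, 7)) = 7*(42 + (2 + 7 + 2*0 + 0*7)) = 7*(42 + (2 + 7 + 0 + 0)) = 7*(42 + 9) = 7*51 = 357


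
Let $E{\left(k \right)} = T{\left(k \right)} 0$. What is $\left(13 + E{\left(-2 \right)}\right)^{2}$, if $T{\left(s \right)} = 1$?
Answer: $169$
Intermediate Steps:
$E{\left(k \right)} = 0$ ($E{\left(k \right)} = 1 \cdot 0 = 0$)
$\left(13 + E{\left(-2 \right)}\right)^{2} = \left(13 + 0\right)^{2} = 13^{2} = 169$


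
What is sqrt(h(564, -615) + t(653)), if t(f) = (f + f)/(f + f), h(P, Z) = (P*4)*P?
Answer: sqrt(1272385) ≈ 1128.0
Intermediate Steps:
h(P, Z) = 4*P**2 (h(P, Z) = (4*P)*P = 4*P**2)
t(f) = 1 (t(f) = (2*f)/((2*f)) = (2*f)*(1/(2*f)) = 1)
sqrt(h(564, -615) + t(653)) = sqrt(4*564**2 + 1) = sqrt(4*318096 + 1) = sqrt(1272384 + 1) = sqrt(1272385)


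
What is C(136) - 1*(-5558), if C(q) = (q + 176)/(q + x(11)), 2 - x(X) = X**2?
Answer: 94798/17 ≈ 5576.4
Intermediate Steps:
x(X) = 2 - X**2
C(q) = (176 + q)/(-119 + q) (C(q) = (q + 176)/(q + (2 - 1*11**2)) = (176 + q)/(q + (2 - 1*121)) = (176 + q)/(q + (2 - 121)) = (176 + q)/(q - 119) = (176 + q)/(-119 + q))
C(136) - 1*(-5558) = (176 + 136)/(-119 + 136) - 1*(-5558) = 312/17 + 5558 = 94798/17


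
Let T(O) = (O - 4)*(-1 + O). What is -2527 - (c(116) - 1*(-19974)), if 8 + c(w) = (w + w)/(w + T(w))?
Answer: -73079815/3249 ≈ -22493.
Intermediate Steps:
T(O) = (-1 + O)*(-4 + O) (T(O) = (-4 + O)*(-1 + O) = (-1 + O)*(-4 + O))
c(w) = -8 + 2*w/(4 + w**2 - 4*w) (c(w) = -8 + (w + w)/(w + (4 + w**2 - 5*w)) = -8 + (2*w)/(4 + w**2 - 4*w) = -8 + 2*w/(4 + w**2 - 4*w))
-2527 - (c(116) - 1*(-19974)) = -2527 - (2*(-16 - 4*116**2 + 17*116)/(4 + 116**2 - 4*116) - 1*(-19974)) = -2527 - (2*(-16 - 4*13456 + 1972)/(4 + 13456 - 464) + 19974) = -2527 - (2*(-16 - 53824 + 1972)/12996 + 19974) = -2527 - (2*(1/12996)*(-51868) + 19974) = -2527 - (-25934/3249 + 19974) = -2527 - 1*64869592/3249 = -2527 - 64869592/3249 = -73079815/3249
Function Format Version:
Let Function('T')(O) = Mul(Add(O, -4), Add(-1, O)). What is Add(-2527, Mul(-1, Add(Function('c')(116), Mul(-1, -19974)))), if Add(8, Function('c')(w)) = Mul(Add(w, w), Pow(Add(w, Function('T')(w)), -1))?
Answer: Rational(-73079815, 3249) ≈ -22493.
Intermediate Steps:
Function('T')(O) = Mul(Add(-1, O), Add(-4, O)) (Function('T')(O) = Mul(Add(-4, O), Add(-1, O)) = Mul(Add(-1, O), Add(-4, O)))
Function('c')(w) = Add(-8, Mul(2, w, Pow(Add(4, Pow(w, 2), Mul(-4, w)), -1))) (Function('c')(w) = Add(-8, Mul(Add(w, w), Pow(Add(w, Add(4, Pow(w, 2), Mul(-5, w))), -1))) = Add(-8, Mul(Mul(2, w), Pow(Add(4, Pow(w, 2), Mul(-4, w)), -1))) = Add(-8, Mul(2, w, Pow(Add(4, Pow(w, 2), Mul(-4, w)), -1))))
Add(-2527, Mul(-1, Add(Function('c')(116), Mul(-1, -19974)))) = Add(-2527, Mul(-1, Add(Mul(2, Pow(Add(4, Pow(116, 2), Mul(-4, 116)), -1), Add(-16, Mul(-4, Pow(116, 2)), Mul(17, 116))), Mul(-1, -19974)))) = Add(-2527, Mul(-1, Add(Mul(2, Pow(Add(4, 13456, -464), -1), Add(-16, Mul(-4, 13456), 1972)), 19974))) = Add(-2527, Mul(-1, Add(Mul(2, Pow(12996, -1), Add(-16, -53824, 1972)), 19974))) = Add(-2527, Mul(-1, Add(Mul(2, Rational(1, 12996), -51868), 19974))) = Add(-2527, Mul(-1, Add(Rational(-25934, 3249), 19974))) = Add(-2527, Mul(-1, Rational(64869592, 3249))) = Add(-2527, Rational(-64869592, 3249)) = Rational(-73079815, 3249)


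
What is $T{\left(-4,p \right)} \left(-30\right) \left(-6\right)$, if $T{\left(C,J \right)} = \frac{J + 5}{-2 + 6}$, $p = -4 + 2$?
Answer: $135$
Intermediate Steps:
$p = -2$
$T{\left(C,J \right)} = \frac{5}{4} + \frac{J}{4}$ ($T{\left(C,J \right)} = \frac{5 + J}{4} = \left(5 + J\right) \frac{1}{4} = \frac{5}{4} + \frac{J}{4}$)
$T{\left(-4,p \right)} \left(-30\right) \left(-6\right) = \left(\frac{5}{4} + \frac{1}{4} \left(-2\right)\right) \left(-30\right) \left(-6\right) = \left(\frac{5}{4} - \frac{1}{2}\right) \left(-30\right) \left(-6\right) = \frac{3}{4} \left(-30\right) \left(-6\right) = \left(- \frac{45}{2}\right) \left(-6\right) = 135$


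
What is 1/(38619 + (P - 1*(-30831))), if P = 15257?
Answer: 1/84707 ≈ 1.1805e-5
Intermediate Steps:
1/(38619 + (P - 1*(-30831))) = 1/(38619 + (15257 - 1*(-30831))) = 1/(38619 + (15257 + 30831)) = 1/(38619 + 46088) = 1/84707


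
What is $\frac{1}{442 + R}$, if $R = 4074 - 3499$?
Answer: $\frac{1}{1017} \approx 0.00098328$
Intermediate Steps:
$R = 575$ ($R = 4074 - 3499 = 575$)
$\frac{1}{442 + R} = \frac{1}{442 + 575} = \frac{1}{1017}$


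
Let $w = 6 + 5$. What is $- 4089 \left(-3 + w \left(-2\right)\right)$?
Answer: $102225$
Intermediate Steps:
$w = 11$
$- 4089 \left(-3 + w \left(-2\right)\right) = - 4089 \left(-3 + 11 \left(-2\right)\right) = - 4089 \left(-3 - 22\right) = \left(-4089\right) \left(-25\right) = 102225$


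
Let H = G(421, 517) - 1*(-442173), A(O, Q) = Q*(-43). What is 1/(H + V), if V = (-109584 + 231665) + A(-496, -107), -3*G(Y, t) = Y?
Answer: 3/1706144 ≈ 1.7584e-6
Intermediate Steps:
A(O, Q) = -43*Q
G(Y, t) = -Y/3
V = 126682 (V = (-109584 + 231665) - 43*(-107) = 122081 + 4601 = 126682)
H = 1326098/3 (H = -1/3*421 - 1*(-442173) = -421/3 + 442173 = 1326098/3 ≈ 4.4203e+5)
1/(H + V) = 1/(1326098/3 + 126682) = 1/(1706144/3) = 3/1706144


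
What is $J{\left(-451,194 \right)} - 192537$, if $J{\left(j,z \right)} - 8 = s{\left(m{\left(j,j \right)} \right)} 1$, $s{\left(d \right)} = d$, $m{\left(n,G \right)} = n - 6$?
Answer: $-192986$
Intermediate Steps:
$m{\left(n,G \right)} = -6 + n$ ($m{\left(n,G \right)} = n - 6 = -6 + n$)
$J{\left(j,z \right)} = 2 + j$ ($J{\left(j,z \right)} = 8 + \left(-6 + j\right) 1 = 8 + \left(-6 + j\right) = 2 + j$)
$J{\left(-451,194 \right)} - 192537 = \left(2 - 451\right) - 192537 = -449 - 192537 = -192986$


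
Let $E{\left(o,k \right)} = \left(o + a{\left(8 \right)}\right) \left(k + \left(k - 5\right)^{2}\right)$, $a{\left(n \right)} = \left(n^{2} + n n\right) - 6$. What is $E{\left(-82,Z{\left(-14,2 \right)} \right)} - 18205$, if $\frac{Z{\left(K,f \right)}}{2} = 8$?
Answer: $-12725$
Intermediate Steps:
$a{\left(n \right)} = -6 + 2 n^{2}$ ($a{\left(n \right)} = \left(n^{2} + n^{2}\right) - 6 = 2 n^{2} - 6 = -6 + 2 n^{2}$)
$Z{\left(K,f \right)} = 16$ ($Z{\left(K,f \right)} = 2 \cdot 8 = 16$)
$E{\left(o,k \right)} = \left(122 + o\right) \left(k + \left(-5 + k\right)^{2}\right)$ ($E{\left(o,k \right)} = \left(o - \left(6 - 2 \cdot 8^{2}\right)\right) \left(k + \left(k - 5\right)^{2}\right) = \left(o + \left(-6 + 2 \cdot 64\right)\right) \left(k + \left(-5 + k\right)^{2}\right) = \left(o + \left(-6 + 128\right)\right) \left(k + \left(-5 + k\right)^{2}\right) = \left(o + 122\right) \left(k + \left(-5 + k\right)^{2}\right) = \left(122 + o\right) \left(k + \left(-5 + k\right)^{2}\right)$)
$E{\left(-82,Z{\left(-14,2 \right)} \right)} - 18205 = \left(122 \cdot 16 + 122 \left(-5 + 16\right)^{2} + 16 \left(-82\right) - 82 \left(-5 + 16\right)^{2}\right) - 18205 = \left(1952 + 122 \cdot 11^{2} - 1312 - 82 \cdot 11^{2}\right) - 18205 = \left(1952 + 122 \cdot 121 - 1312 - 9922\right) - 18205 = \left(1952 + 14762 - 1312 - 9922\right) - 18205 = 5480 - 18205 = -12725$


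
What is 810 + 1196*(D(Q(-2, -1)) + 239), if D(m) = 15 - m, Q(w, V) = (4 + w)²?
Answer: 299810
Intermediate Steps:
810 + 1196*(D(Q(-2, -1)) + 239) = 810 + 1196*((15 - (4 - 2)²) + 239) = 810 + 1196*((15 - 1*2²) + 239) = 810 + 1196*((15 - 1*4) + 239) = 810 + 1196*((15 - 4) + 239) = 810 + 1196*(11 + 239) = 810 + 1196*250 = 810 + 299000 = 299810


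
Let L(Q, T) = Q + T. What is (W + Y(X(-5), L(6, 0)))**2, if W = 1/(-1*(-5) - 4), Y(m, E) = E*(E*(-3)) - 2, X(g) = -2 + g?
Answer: 11881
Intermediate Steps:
Y(m, E) = -2 - 3*E**2 (Y(m, E) = E*(-3*E) - 2 = -3*E**2 - 2 = -2 - 3*E**2)
W = 1 (W = 1/(5 - 4) = 1/1 = 1)
(W + Y(X(-5), L(6, 0)))**2 = (1 + (-2 - 3*(6 + 0)**2))**2 = (1 + (-2 - 3*6**2))**2 = (1 + (-2 - 3*36))**2 = (1 + (-2 - 108))**2 = (1 - 110)**2 = (-109)**2 = 11881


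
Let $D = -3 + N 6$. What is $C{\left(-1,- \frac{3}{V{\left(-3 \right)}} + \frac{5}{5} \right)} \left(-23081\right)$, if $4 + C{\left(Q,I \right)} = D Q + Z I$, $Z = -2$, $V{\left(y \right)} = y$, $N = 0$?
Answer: $115405$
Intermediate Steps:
$D = -3$ ($D = -3 + 0 \cdot 6 = -3 + 0 = -3$)
$C{\left(Q,I \right)} = -4 - 3 Q - 2 I$ ($C{\left(Q,I \right)} = -4 - \left(2 I + 3 Q\right) = -4 - 3 Q - 2 I$)
$C{\left(-1,- \frac{3}{V{\left(-3 \right)}} + \frac{5}{5} \right)} \left(-23081\right) = \left(-4 - -3 - 2 \left(- \frac{3}{-3} + \frac{5}{5}\right)\right) \left(-23081\right) = \left(-4 + 3 - 2 \left(\left(-3\right) \left(- \frac{1}{3}\right) + 5 \cdot \frac{1}{5}\right)\right) \left(-23081\right) = \left(-4 + 3 - 2 \left(1 + 1\right)\right) \left(-23081\right) = \left(-4 + 3 - 4\right) \left(-23081\right) = \left(-5\right) \left(-23081\right) = 115405$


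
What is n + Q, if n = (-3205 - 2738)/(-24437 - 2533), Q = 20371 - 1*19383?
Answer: 8884101/8990 ≈ 988.22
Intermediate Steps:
Q = 988 (Q = 20371 - 19383 = 988)
n = 1981/8990 (n = -5943/(-26970) = -5943*(-1/26970) = 1981/8990 ≈ 0.22036)
n + Q = 1981/8990 + 988 = 8884101/8990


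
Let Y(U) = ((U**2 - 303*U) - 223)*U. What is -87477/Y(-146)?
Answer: 29159/3179442 ≈ 0.0091711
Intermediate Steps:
Y(U) = U*(-223 + U**2 - 303*U) (Y(U) = (-223 + U**2 - 303*U)*U = U*(-223 + U**2 - 303*U))
-87477/Y(-146) = -87477*(-1/(146*(-223 + (-146)**2 - 303*(-146)))) = -87477*(-1/(146*(-223 + 21316 + 44238))) = -87477/((-146*65331)) = -87477/(-9538326) = -87477*(-1/9538326) = 29159/3179442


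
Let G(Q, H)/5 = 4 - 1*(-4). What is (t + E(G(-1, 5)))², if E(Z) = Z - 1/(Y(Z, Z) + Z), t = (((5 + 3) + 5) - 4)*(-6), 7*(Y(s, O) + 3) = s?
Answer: 17581249/89401 ≈ 196.66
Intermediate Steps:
G(Q, H) = 40 (G(Q, H) = 5*(4 - 1*(-4)) = 5*(4 + 4) = 5*8 = 40)
Y(s, O) = -3 + s/7
t = -54 (t = ((8 + 5) - 4)*(-6) = (13 - 4)*(-6) = 9*(-6) = -54)
E(Z) = Z - 1/(-3 + 8*Z/7) (E(Z) = Z - 1/((-3 + Z/7) + Z) = Z - 1/(-3 + 8*Z/7))
(t + E(G(-1, 5)))² = (-54 + (-7 - 21*40 + 8*40²)/(-21 + 8*40))² = (-54 + (-7 - 840 + 8*1600)/(-21 + 320))² = (-54 + (-7 - 840 + 12800)/299)² = (-54 + (1/299)*11953)² = (-54 + 11953/299)² = (-4193/299)² = 17581249/89401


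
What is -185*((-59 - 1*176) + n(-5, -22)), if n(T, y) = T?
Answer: 44400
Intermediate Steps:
-185*((-59 - 1*176) + n(-5, -22)) = -185*((-59 - 1*176) - 5) = -185*((-59 - 176) - 5) = -185*(-235 - 5) = -185*(-240) = 44400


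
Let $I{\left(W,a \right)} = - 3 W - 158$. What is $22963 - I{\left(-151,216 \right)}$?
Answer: $22668$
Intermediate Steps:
$I{\left(W,a \right)} = -158 - 3 W$
$22963 - I{\left(-151,216 \right)} = 22963 - \left(-158 - -453\right) = 22963 - \left(-158 + 453\right) = 22963 - 295 = 22668$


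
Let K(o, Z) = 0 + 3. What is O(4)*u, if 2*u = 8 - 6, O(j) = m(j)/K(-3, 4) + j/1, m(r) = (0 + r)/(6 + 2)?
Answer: 25/6 ≈ 4.1667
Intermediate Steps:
K(o, Z) = 3
m(r) = r/8
O(j) = 25*j/24 (O(j) = (j/8)/3 + j/1 = (j/8)*(⅓) + j*1 = j/24 + j = 25*j/24)
u = 1 (u = (8 - 6)/2 = (½)*2 = 1)
O(4)*u = ((25/24)*4)*1 = (25/6)*1 = 25/6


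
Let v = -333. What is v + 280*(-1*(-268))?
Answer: 74707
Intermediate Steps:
v + 280*(-1*(-268)) = -333 + 280*(-1*(-268)) = -333 + 280*268 = -333 + 75040 = 74707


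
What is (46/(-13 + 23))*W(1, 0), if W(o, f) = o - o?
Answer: 0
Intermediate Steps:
W(o, f) = 0
(46/(-13 + 23))*W(1, 0) = (46/(-13 + 23))*0 = (46/10)*0 = (46*(⅒))*0 = (23/5)*0 = 0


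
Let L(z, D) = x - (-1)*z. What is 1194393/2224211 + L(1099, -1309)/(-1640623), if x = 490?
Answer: 1956014355560/3649091723453 ≈ 0.53603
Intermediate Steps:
L(z, D) = 490 + z (L(z, D) = 490 - (-1)*z = 490 + z)
1194393/2224211 + L(1099, -1309)/(-1640623) = 1194393/2224211 + (490 + 1099)/(-1640623) = 1194393*(1/2224211) + 1589*(-1/1640623) = 1194393/2224211 - 1589/1640623 = 1956014355560/3649091723453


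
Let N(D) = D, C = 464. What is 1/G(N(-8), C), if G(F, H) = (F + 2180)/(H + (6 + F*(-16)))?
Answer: 299/1086 ≈ 0.27532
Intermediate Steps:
G(F, H) = (2180 + F)/(6 + H - 16*F) (G(F, H) = (2180 + F)/(H + (6 - 16*F)) = (2180 + F)/(6 + H - 16*F))
1/G(N(-8), C) = 1/((2180 - 8)/(6 + 464 - 16*(-8))) = 1/(2172/(6 + 464 + 128)) = 1/(2172/598) = 1/((1/598)*2172) = 1/(1086/299) = 299/1086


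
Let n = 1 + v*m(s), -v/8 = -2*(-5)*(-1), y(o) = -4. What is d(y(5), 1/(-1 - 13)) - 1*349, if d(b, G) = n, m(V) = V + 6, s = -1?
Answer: 52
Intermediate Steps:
m(V) = 6 + V
v = 80 (v = -8*(-2*(-5))*(-1) = -80*(-1) = -8*(-10) = 80)
n = 401 (n = 1 + 80*(6 - 1) = 1 + 80*5 = 1 + 400 = 401)
d(b, G) = 401
d(y(5), 1/(-1 - 13)) - 1*349 = 401 - 1*349 = 401 - 349 = 52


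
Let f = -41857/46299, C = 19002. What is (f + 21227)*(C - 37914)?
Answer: -6195237188864/15433 ≈ -4.0143e+8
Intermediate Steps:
f = -41857/46299 (f = -41857*1/46299 = -41857/46299 ≈ -0.90406)
(f + 21227)*(C - 37914) = (-41857/46299 + 21227)*(19002 - 37914) = (982747016/46299)*(-18912) = -6195237188864/15433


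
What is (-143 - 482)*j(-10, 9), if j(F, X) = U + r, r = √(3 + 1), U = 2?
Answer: -2500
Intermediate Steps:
r = 2 (r = √4 = 2)
j(F, X) = 4 (j(F, X) = 2 + 2 = 4)
(-143 - 482)*j(-10, 9) = (-143 - 482)*4 = -625*4 = -2500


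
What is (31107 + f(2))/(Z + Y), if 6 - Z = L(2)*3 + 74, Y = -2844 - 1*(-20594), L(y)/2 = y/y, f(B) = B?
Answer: 31109/17676 ≈ 1.7600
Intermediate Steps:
L(y) = 2 (L(y) = 2*(y/y) = 2*1 = 2)
Y = 17750 (Y = -2844 + 20594 = 17750)
Z = -74 (Z = 6 - (2*3 + 74) = 6 - (6 + 74) = 6 - 1*80 = 6 - 80 = -74)
(31107 + f(2))/(Z + Y) = (31107 + 2)/(-74 + 17750) = 31109/17676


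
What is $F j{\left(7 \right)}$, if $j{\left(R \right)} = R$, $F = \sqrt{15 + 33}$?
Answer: $28 \sqrt{3} \approx 48.497$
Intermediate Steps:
$F = 4 \sqrt{3}$ ($F = \sqrt{48} = 4 \sqrt{3} \approx 6.9282$)
$F j{\left(7 \right)} = 4 \sqrt{3} \cdot 7 = 28 \sqrt{3}$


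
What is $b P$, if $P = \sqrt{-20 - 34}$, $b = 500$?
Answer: $1500 i \sqrt{6} \approx 3674.2 i$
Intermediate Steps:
$P = 3 i \sqrt{6}$ ($P = \sqrt{-54} = 3 i \sqrt{6} \approx 7.3485 i$)
$b P = 500 \cdot 3 i \sqrt{6} = 1500 i \sqrt{6}$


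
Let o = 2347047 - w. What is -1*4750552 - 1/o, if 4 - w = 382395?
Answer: -12966337149777/2729438 ≈ -4.7506e+6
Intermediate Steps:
w = -382391 (w = 4 - 1*382395 = 4 - 382395 = -382391)
o = 2729438 (o = 2347047 - 1*(-382391) = 2347047 + 382391 = 2729438)
-1*4750552 - 1/o = -1*4750552 - 1/2729438 = -4750552 - 1*1/2729438 = -4750552 - 1/2729438 = -12966337149777/2729438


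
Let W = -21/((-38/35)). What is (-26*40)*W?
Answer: -382200/19 ≈ -20116.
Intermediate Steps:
W = 735/38 (W = -21/((-38*1/35)) = -21/(-38/35) = -21*(-35/38) = 735/38 ≈ 19.342)
(-26*40)*W = -26*40*(735/38) = -1040*735/38 = -382200/19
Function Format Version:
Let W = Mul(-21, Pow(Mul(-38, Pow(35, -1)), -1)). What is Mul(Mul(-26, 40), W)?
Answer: Rational(-382200, 19) ≈ -20116.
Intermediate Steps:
W = Rational(735, 38) (W = Mul(-21, Pow(Mul(-38, Rational(1, 35)), -1)) = Mul(-21, Pow(Rational(-38, 35), -1)) = Mul(-21, Rational(-35, 38)) = Rational(735, 38) ≈ 19.342)
Mul(Mul(-26, 40), W) = Mul(Mul(-26, 40), Rational(735, 38)) = Mul(-1040, Rational(735, 38)) = Rational(-382200, 19)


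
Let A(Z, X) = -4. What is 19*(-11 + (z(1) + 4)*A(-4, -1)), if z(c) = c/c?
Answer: -589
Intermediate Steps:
z(c) = 1
19*(-11 + (z(1) + 4)*A(-4, -1)) = 19*(-11 + (1 + 4)*(-4)) = 19*(-11 + 5*(-4)) = 19*(-11 - 20) = 19*(-31) = -589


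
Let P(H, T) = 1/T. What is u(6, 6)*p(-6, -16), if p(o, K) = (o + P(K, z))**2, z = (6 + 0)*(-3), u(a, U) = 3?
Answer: 11881/108 ≈ 110.01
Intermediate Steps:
z = -18 (z = 6*(-3) = -18)
p(o, K) = (-1/18 + o)**2 (p(o, K) = (o + 1/(-18))**2 = (o - 1/18)**2 = (-1/18 + o)**2)
u(6, 6)*p(-6, -16) = 3*((-1 + 18*(-6))**2/324) = 3*((-1 - 108)**2/324) = 3*((1/324)*(-109)**2) = 3*((1/324)*11881) = 3*(11881/324) = 11881/108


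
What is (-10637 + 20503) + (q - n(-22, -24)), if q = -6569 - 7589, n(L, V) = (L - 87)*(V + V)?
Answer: -9524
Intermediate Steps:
n(L, V) = 2*V*(-87 + L) (n(L, V) = (-87 + L)*(2*V) = 2*V*(-87 + L))
q = -14158
(-10637 + 20503) + (q - n(-22, -24)) = (-10637 + 20503) + (-14158 - 2*(-24)*(-87 - 22)) = 9866 + (-14158 - 2*(-24)*(-109)) = 9866 + (-14158 - 1*5232) = 9866 + (-14158 - 5232) = 9866 - 19390 = -9524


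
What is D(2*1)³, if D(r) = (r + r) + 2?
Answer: 216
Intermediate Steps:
D(r) = 2 + 2*r (D(r) = 2*r + 2 = 2 + 2*r)
D(2*1)³ = (2 + 2*(2*1))³ = (2 + 2*2)³ = (2 + 4)³ = 6³ = 216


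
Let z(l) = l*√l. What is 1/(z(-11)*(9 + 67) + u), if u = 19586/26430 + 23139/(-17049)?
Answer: -868798042214055/10840140650074518983344 + 1178788616220231225*I*√11/10840140650074518983344 ≈ -8.0146e-8 + 0.00036066*I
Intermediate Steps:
u = -46273676/75100845 (u = 19586*(1/26430) + 23139*(-1/17049) = 9793/13215 - 7713/5683 = -46273676/75100845 ≈ -0.61615)
z(l) = l^(3/2)
1/(z(-11)*(9 + 67) + u) = 1/((-11)^(3/2)*(9 + 67) - 46273676/75100845) = 1/(-11*I*√11*76 - 46273676/75100845) = 1/(-836*I*√11 - 46273676/75100845) = 1/(-46273676/75100845 - 836*I*√11)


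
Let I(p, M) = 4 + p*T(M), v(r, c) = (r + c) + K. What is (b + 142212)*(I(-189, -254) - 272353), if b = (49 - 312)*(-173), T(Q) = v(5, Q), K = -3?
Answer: -42182603631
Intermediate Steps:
v(r, c) = -3 + c + r (v(r, c) = (r + c) - 3 = (c + r) - 3 = -3 + c + r)
T(Q) = 2 + Q (T(Q) = -3 + Q + 5 = 2 + Q)
b = 45499 (b = -263*(-173) = 45499)
I(p, M) = 4 + p*(2 + M)
(b + 142212)*(I(-189, -254) - 272353) = (45499 + 142212)*((4 - 189*(2 - 254)) - 272353) = 187711*((4 - 189*(-252)) - 272353) = 187711*((4 + 47628) - 272353) = 187711*(47632 - 272353) = 187711*(-224721) = -42182603631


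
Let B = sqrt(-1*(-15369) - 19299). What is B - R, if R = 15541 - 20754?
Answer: 5213 + I*sqrt(3930) ≈ 5213.0 + 62.69*I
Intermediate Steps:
B = I*sqrt(3930) (B = sqrt(15369 - 19299) = sqrt(-3930) = I*sqrt(3930) ≈ 62.69*I)
R = -5213
B - R = I*sqrt(3930) - 1*(-5213) = I*sqrt(3930) + 5213 = 5213 + I*sqrt(3930)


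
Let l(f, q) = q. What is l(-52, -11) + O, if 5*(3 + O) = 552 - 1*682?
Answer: -40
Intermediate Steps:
O = -29 (O = -3 + (552 - 1*682)/5 = -3 + (552 - 682)/5 = -3 + (⅕)*(-130) = -3 - 26 = -29)
l(-52, -11) + O = -11 - 29 = -40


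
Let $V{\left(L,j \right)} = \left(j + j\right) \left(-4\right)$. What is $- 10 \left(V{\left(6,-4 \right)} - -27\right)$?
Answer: $-590$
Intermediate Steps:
$V{\left(L,j \right)} = - 8 j$ ($V{\left(L,j \right)} = 2 j \left(-4\right) = - 8 j$)
$- 10 \left(V{\left(6,-4 \right)} - -27\right) = - 10 \left(\left(-8\right) \left(-4\right) - -27\right) = - 10 \left(32 + 27\right) = \left(-10\right) 59 = -590$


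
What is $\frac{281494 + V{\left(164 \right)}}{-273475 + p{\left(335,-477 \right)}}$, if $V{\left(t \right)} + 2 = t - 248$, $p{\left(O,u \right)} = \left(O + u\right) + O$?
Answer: $- \frac{140704}{136641} \approx -1.0297$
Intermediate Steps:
$p{\left(O,u \right)} = u + 2 O$
$V{\left(t \right)} = -250 + t$ ($V{\left(t \right)} = -2 + \left(t - 248\right) = -2 + \left(-248 + t\right) = -250 + t$)
$\frac{281494 + V{\left(164 \right)}}{-273475 + p{\left(335,-477 \right)}} = \frac{281494 + \left(-250 + 164\right)}{-273475 + \left(-477 + 2 \cdot 335\right)} = \frac{281494 - 86}{-273475 + \left(-477 + 670\right)} = \frac{281408}{-273475 + 193} = \frac{281408}{-273282} = 281408 \left(- \frac{1}{273282}\right) = - \frac{140704}{136641}$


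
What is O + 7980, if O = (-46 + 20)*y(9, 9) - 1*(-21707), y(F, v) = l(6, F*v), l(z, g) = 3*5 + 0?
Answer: 29297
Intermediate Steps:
l(z, g) = 15 (l(z, g) = 15 + 0 = 15)
y(F, v) = 15
O = 21317 (O = (-46 + 20)*15 - 1*(-21707) = -26*15 + 21707 = -390 + 21707 = 21317)
O + 7980 = 21317 + 7980 = 29297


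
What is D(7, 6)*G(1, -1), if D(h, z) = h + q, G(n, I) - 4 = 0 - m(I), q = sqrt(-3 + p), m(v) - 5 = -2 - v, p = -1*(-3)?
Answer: 0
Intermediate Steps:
p = 3
m(v) = 3 - v (m(v) = 5 + (-2 - v) = 3 - v)
q = 0 (q = sqrt(-3 + 3) = sqrt(0) = 0)
G(n, I) = 1 + I (G(n, I) = 4 + (0 - (3 - I)) = 4 + (0 + (-3 + I)) = 4 + (-3 + I) = 1 + I)
D(h, z) = h (D(h, z) = h + 0 = h)
D(7, 6)*G(1, -1) = 7*(1 - 1) = 7*0 = 0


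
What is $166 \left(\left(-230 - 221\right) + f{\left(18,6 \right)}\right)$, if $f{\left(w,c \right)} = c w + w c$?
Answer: $-39010$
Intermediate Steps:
$f{\left(w,c \right)} = 2 c w$ ($f{\left(w,c \right)} = c w + c w = 2 c w$)
$166 \left(\left(-230 - 221\right) + f{\left(18,6 \right)}\right) = 166 \left(\left(-230 - 221\right) + 2 \cdot 6 \cdot 18\right) = 166 \left(\left(-230 - 221\right) + 216\right) = 166 \left(-451 + 216\right) = 166 \left(-235\right) = -39010$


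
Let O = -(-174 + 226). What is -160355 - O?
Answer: -160303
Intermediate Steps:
O = -52 (O = -1*52 = -52)
-160355 - O = -160355 - 1*(-52) = -160355 + 52 = -160303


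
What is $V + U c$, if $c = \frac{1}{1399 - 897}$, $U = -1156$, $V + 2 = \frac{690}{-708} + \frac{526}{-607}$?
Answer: $- \frac{110456203}{17978126} \approx -6.1439$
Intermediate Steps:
$V = - \frac{275125}{71626}$ ($V = -2 + \left(\frac{690}{-708} + \frac{526}{-607}\right) = -2 + \left(690 \left(- \frac{1}{708}\right) + 526 \left(- \frac{1}{607}\right)\right) = -2 - \frac{131873}{71626} = - \frac{275125}{71626} \approx -3.8411$)
$c = \frac{1}{502} \approx 0.001992$
$V + U c = - \frac{275125}{71626} - \frac{578}{251} = - \frac{110456203}{17978126}$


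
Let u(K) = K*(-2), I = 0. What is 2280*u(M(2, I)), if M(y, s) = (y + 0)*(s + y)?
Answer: -18240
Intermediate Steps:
M(y, s) = y*(s + y)
u(K) = -2*K
2280*u(M(2, I)) = 2280*(-4*(0 + 2)) = 2280*(-4*2) = 2280*(-2*4) = 2280*(-8) = -18240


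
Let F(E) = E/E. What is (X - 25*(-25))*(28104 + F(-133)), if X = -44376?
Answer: -1229621855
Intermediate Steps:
F(E) = 1
(X - 25*(-25))*(28104 + F(-133)) = (-44376 - 25*(-25))*(28104 + 1) = (-44376 + 625)*28105 = -43751*28105 = -1229621855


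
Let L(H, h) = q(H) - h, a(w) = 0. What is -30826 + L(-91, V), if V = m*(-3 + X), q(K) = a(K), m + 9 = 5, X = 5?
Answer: -30818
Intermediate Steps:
m = -4 (m = -9 + 5 = -4)
q(K) = 0
V = -8 (V = -4*(-3 + 5) = -4*2 = -8)
L(H, h) = -h (L(H, h) = 0 - h = -h)
-30826 + L(-91, V) = -30826 - 1*(-8) = -30826 + 8 = -30818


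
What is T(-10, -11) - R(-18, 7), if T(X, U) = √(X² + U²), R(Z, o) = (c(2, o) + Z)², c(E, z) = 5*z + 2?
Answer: -361 + √221 ≈ -346.13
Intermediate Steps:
c(E, z) = 2 + 5*z
R(Z, o) = (2 + Z + 5*o)² (R(Z, o) = ((2 + 5*o) + Z)² = (2 + Z + 5*o)²)
T(X, U) = √(U² + X²)
T(-10, -11) - R(-18, 7) = √((-11)² + (-10)²) - (2 - 18 + 5*7)² = √(121 + 100) - (2 - 18 + 35)² = √221 - 1*19² = √221 - 1*361 = √221 - 361 = -361 + √221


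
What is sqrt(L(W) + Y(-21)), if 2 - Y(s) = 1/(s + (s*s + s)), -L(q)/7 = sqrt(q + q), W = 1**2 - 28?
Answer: sqrt(318003 - 3343221*I*sqrt(6))/399 ≈ 5.1709 - 4.974*I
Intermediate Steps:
W = -27 (W = 1 - 28 = -27)
L(q) = -7*sqrt(2)*sqrt(q) (L(q) = -7*sqrt(q + q) = -7*sqrt(2)*sqrt(q))
Y(s) = 2 - 1/(s**2 + 2*s) (Y(s) = 2 - 1/(s + (s*s + s)) = 2 - 1/(s + (s**2 + s)) = 2 - 1/(s + (s + s**2)) = 2 - 1/(s**2 + 2*s))
sqrt(L(W) + Y(-21)) = sqrt(-7*sqrt(2)*sqrt(-27) + (-1 + 2*(-21)**2 + 4*(-21))/((-21)*(2 - 21))) = sqrt(-7*sqrt(2)*3*I*sqrt(3) - 1/21*(-1 + 2*441 - 84)/(-19)) = sqrt(-21*I*sqrt(6) - 1/21*(-1/19)*(-1 + 882 - 84)) = sqrt(-21*I*sqrt(6) - 1/21*(-1/19)*797) = sqrt(-21*I*sqrt(6) + 797/399) = sqrt(797/399 - 21*I*sqrt(6))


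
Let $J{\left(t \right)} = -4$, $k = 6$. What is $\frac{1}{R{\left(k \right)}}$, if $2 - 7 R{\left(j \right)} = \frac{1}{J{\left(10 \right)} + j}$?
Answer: $\frac{14}{3} \approx 4.6667$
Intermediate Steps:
$R{\left(j \right)} = \frac{2}{7} - \frac{1}{7 \left(-4 + j\right)}$
$\frac{1}{R{\left(k \right)}} = \frac{1}{\frac{1}{7} \frac{1}{-4 + 6} \left(-9 + 2 \cdot 6\right)} = \frac{1}{\frac{1}{7} \cdot \frac{1}{2} \left(-9 + 12\right)} = \frac{1}{\frac{1}{7} \cdot \frac{1}{2} \cdot 3} = \frac{1}{\frac{3}{14}} = \frac{14}{3}$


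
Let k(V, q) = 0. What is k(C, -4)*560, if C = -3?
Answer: 0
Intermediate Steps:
k(C, -4)*560 = 0*560 = 0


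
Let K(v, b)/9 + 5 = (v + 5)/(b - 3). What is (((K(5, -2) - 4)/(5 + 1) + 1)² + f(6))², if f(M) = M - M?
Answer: 13845841/1296 ≈ 10684.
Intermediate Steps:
K(v, b) = -45 + 9*(5 + v)/(-3 + b) (K(v, b) = -45 + 9*((v + 5)/(b - 3)) = -45 + 9*((5 + v)/(-3 + b)) = -45 + 9*(5 + v)/(-3 + b))
f(M) = 0
(((K(5, -2) - 4)/(5 + 1) + 1)² + f(6))² = (((9*(20 + 5 - 5*(-2))/(-3 - 2) - 4)/(5 + 1) + 1)² + 0)² = (((9*(20 + 5 + 10)/(-5) - 4)/6 + 1)² + 0)² = (((9*(-⅕)*35 - 4)*(⅙) + 1)² + 0)² = (((-63 - 4)*(⅙) + 1)² + 0)² = ((-67*⅙ + 1)² + 0)² = ((-67/6 + 1)² + 0)² = ((-61/6)² + 0)² = (3721/36 + 0)² = (3721/36)² = 13845841/1296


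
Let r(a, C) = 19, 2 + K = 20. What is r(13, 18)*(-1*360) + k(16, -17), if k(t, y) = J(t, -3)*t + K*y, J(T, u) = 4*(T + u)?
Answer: -6314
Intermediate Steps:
K = 18 (K = -2 + 20 = 18)
J(T, u) = 4*T + 4*u
k(t, y) = 18*y + t*(-12 + 4*t) (k(t, y) = (4*t + 4*(-3))*t + 18*y = (4*t - 12)*t + 18*y = (-12 + 4*t)*t + 18*y = t*(-12 + 4*t) + 18*y = 18*y + t*(-12 + 4*t))
r(13, 18)*(-1*360) + k(16, -17) = 19*(-1*360) + (18*(-17) + 4*16*(-3 + 16)) = 19*(-360) + (-306 + 4*16*13) = -6840 + (-306 + 832) = -6840 + 526 = -6314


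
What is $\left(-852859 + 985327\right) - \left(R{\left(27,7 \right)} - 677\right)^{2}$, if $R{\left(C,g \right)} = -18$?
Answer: $-350557$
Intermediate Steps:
$\left(-852859 + 985327\right) - \left(R{\left(27,7 \right)} - 677\right)^{2} = \left(-852859 + 985327\right) - \left(-18 - 677\right)^{2} = 132468 - \left(-695\right)^{2} = 132468 - 483025 = -350557$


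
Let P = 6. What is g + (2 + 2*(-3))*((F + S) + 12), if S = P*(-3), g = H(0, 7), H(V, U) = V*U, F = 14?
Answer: -32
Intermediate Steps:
H(V, U) = U*V
g = 0 (g = 7*0 = 0)
S = -18 (S = 6*(-3) = -18)
g + (2 + 2*(-3))*((F + S) + 12) = 0 + (2 + 2*(-3))*((14 - 18) + 12) = 0 + (2 - 6)*(-4 + 12) = 0 - 4*8 = 0 - 32 = -32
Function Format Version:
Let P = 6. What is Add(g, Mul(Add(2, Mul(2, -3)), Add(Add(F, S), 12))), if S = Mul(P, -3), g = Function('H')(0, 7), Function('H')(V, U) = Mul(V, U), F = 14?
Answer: -32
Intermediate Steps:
Function('H')(V, U) = Mul(U, V)
g = 0 (g = Mul(7, 0) = 0)
S = -18 (S = Mul(6, -3) = -18)
Add(g, Mul(Add(2, Mul(2, -3)), Add(Add(F, S), 12))) = Add(0, Mul(Add(2, Mul(2, -3)), Add(Add(14, -18), 12))) = Add(0, Mul(Add(2, -6), Add(-4, 12))) = Add(0, Mul(-4, 8)) = Add(0, -32) = -32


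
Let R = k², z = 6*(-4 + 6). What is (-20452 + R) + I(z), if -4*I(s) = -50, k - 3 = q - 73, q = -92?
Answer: 11609/2 ≈ 5804.5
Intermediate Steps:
k = -162 (k = 3 + (-92 - 73) = 3 - 165 = -162)
z = 12 (z = 6*2 = 12)
I(s) = 25/2 (I(s) = -¼*(-50) = 25/2)
R = 26244 (R = (-162)² = 26244)
(-20452 + R) + I(z) = (-20452 + 26244) + 25/2 = 5792 + 25/2 = 11609/2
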